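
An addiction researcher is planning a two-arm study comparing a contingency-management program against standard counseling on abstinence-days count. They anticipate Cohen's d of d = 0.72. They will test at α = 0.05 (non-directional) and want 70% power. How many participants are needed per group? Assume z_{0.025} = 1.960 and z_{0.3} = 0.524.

n = 24 per group

For two independent groups with equal n: n = 2·((z_{α/2} + z_β) / d)².
z_{α/2} + z_β = 1.960 + 0.524 = 2.484.
n = 2 × (2.484 / 0.72)² = 2 × 3.450² = 2 × 11.90 = 23.8.
Round up to the next whole participant.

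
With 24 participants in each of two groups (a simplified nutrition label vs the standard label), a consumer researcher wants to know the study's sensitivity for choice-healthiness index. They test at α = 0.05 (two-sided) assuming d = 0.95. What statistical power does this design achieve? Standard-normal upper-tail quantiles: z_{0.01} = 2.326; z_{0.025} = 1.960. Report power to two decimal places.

For two equal groups, power = Φ(d·√(n/2) − z_{α/2}).
d·√(n/2) = 0.95 × √(24/2) = 0.95 × 3.464 = 3.291.
z_β = 3.291 − 1.960 = 1.331.
Power = Φ(1.331) = 0.908.

power ≈ 0.91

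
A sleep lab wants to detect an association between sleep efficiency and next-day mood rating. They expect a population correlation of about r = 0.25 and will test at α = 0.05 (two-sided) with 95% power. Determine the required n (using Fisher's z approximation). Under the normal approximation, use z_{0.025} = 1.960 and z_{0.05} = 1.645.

n = 203

Fisher's z: C = ½·ln((1+r)/(1−r)) = ½·ln(1.6667) = 0.2554.
n = ((z_{α/2} + z_β)/C)² + 3.
(1.960 + 1.645) / 0.2554 = 3.605 / 0.2554 = 14.115.
n = 14.115² + 3 = 199.24 + 3 = 202.2.
Round up.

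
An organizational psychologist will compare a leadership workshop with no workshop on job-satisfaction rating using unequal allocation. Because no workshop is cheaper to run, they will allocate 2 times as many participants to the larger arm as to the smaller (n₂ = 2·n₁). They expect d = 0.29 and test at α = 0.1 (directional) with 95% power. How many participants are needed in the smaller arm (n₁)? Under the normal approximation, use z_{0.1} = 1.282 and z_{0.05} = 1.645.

With allocation ratio k = n₂/n₁ = 2, Var(x̄₁−x̄₂) = σ²(1/n₁ + 1/(k·n₁)) = σ²·(k+1)/(k·n₁).
So n₁ = (1 + 1/k)·((z_{α} + z_β)/d)² = 1.500 × (2.927/0.29)².
n₁ = 1.500 × 101.87 = 152.8.
Round up: n₁ = 153, giving n₂ = 2 × 153 = 306.

n₁ = 153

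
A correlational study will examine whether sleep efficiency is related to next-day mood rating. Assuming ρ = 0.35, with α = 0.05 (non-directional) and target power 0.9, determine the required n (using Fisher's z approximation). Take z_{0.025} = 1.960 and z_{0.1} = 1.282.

Fisher's z: C = ½·ln((1+r)/(1−r)) = ½·ln(2.0769) = 0.3654.
n = ((z_{α/2} + z_β)/C)² + 3.
(1.960 + 1.282) / 0.3654 = 3.242 / 0.3654 = 8.872.
n = 8.872² + 3 = 78.72 + 3 = 81.7.
Round up.

n = 82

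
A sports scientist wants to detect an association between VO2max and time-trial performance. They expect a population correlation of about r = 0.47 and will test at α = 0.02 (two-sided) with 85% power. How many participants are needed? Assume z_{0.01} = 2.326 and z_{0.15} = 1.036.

Fisher's z: C = ½·ln((1+r)/(1−r)) = ½·ln(2.7736) = 0.5101.
n = ((z_{α/2} + z_β)/C)² + 3.
(2.326 + 1.036) / 0.5101 = 3.362 / 0.5101 = 6.591.
n = 6.591² + 3 = 43.44 + 3 = 46.4.
Round up.

n = 47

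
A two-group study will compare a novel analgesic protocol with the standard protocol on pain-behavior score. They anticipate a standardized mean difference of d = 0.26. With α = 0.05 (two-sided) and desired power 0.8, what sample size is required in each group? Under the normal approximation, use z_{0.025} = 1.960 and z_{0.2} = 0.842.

For two independent groups with equal n: n = 2·((z_{α/2} + z_β) / d)².
z_{α/2} + z_β = 1.960 + 0.842 = 2.802.
n = 2 × (2.802 / 0.26)² = 2 × 10.777² = 2 × 116.14 = 232.3.
Round up to the next whole participant.

n = 233 per group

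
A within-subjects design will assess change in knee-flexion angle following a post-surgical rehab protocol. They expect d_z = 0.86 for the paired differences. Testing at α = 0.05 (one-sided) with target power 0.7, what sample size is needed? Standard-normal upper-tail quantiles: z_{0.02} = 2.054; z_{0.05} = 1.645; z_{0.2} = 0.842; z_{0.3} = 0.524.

For a paired (one-sample on differences) test: n = ((z_{α} + z_β) / d)².
z_{α} + z_β = 1.645 + 0.524 = 2.169.
n = (2.169 / 0.86)² = 2.522² = 6.36.
Round up.

n = 7 pairs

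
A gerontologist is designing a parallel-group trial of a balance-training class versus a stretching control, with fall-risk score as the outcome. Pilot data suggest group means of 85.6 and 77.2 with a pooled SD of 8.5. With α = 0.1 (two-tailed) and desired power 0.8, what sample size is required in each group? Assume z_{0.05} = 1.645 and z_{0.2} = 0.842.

Cohen's d = |M₁ − M₂| / SD_pooled = |85.6 − 77.2| / 8.5 = 8.4 / 8.5 = 0.988.
For two independent groups with equal n: n = 2·((z_{α/2} + z_β) / d)².
z_{α/2} + z_β = 1.645 + 0.842 = 2.487.
n = 2 × (2.487 / 0.988)² = 2 × 2.517² = 2 × 6.34 = 12.7.
Round up to the next whole participant.

n = 13 per group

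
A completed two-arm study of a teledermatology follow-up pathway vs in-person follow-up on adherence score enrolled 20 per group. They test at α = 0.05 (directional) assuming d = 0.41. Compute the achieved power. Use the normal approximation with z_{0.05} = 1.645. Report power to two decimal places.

power ≈ 0.36

For two equal groups, power = Φ(d·√(n/2) − z_{α}).
d·√(n/2) = 0.41 × √(20/2) = 0.41 × 3.162 = 1.297.
z_β = 1.297 − 1.645 = -0.348.
Power = Φ(-0.348) = 0.364.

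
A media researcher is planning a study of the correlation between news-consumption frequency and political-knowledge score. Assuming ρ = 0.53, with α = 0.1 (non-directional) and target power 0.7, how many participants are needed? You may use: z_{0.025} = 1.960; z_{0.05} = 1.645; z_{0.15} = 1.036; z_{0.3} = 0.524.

n = 17

Fisher's z: C = ½·ln((1+r)/(1−r)) = ½·ln(3.2553) = 0.5901.
n = ((z_{α/2} + z_β)/C)² + 3.
(1.645 + 0.524) / 0.5901 = 2.169 / 0.5901 = 3.676.
n = 3.676² + 3 = 13.51 + 3 = 16.5.
Round up.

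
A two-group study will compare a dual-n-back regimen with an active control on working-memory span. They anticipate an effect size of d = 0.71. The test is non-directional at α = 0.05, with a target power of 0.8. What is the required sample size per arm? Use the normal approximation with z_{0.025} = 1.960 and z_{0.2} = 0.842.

n = 32 per group

For two independent groups with equal n: n = 2·((z_{α/2} + z_β) / d)².
z_{α/2} + z_β = 1.960 + 0.842 = 2.802.
n = 2 × (2.802 / 0.71)² = 2 × 3.946² = 2 × 15.57 = 31.1.
Round up to the next whole participant.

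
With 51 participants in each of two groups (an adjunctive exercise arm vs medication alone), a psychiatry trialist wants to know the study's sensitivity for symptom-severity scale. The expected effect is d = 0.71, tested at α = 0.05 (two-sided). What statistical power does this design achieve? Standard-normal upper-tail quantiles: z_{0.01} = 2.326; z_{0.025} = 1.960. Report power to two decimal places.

For two equal groups, power = Φ(d·√(n/2) − z_{α/2}).
d·√(n/2) = 0.71 × √(51/2) = 0.71 × 5.050 = 3.585.
z_β = 3.585 − 1.960 = 1.625.
Power = Φ(1.625) = 0.948.

power ≈ 0.95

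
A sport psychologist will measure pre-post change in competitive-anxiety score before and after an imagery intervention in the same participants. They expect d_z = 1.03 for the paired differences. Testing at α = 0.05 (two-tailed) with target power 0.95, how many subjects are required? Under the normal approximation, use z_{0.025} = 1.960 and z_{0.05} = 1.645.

n = 13 pairs

For a paired (one-sample on differences) test: n = ((z_{α/2} + z_β) / d)².
z_{α/2} + z_β = 1.960 + 1.645 = 3.605.
n = (3.605 / 1.03)² = 3.500² = 12.25.
Round up.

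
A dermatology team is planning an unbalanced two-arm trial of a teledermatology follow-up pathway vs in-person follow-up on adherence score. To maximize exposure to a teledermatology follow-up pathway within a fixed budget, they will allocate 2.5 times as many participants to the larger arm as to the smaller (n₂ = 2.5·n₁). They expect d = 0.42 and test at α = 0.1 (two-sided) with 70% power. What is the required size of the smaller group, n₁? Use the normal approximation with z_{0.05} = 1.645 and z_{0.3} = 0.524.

n₁ = 38

With allocation ratio k = n₂/n₁ = 2.5, Var(x̄₁−x̄₂) = σ²(1/n₁ + 1/(k·n₁)) = σ²·(k+1)/(k·n₁).
So n₁ = (1 + 1/k)·((z_{α/2} + z_β)/d)² = 1.400 × (2.169/0.42)².
n₁ = 1.400 × 26.67 = 37.3.
Round up: n₁ = 38, giving n₂ = 2.5 × 38 = 95.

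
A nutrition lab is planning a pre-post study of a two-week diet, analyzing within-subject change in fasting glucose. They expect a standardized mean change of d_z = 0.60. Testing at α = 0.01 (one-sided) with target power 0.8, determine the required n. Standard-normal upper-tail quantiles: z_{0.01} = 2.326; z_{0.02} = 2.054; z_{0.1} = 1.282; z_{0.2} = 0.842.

For a paired (one-sample on differences) test: n = ((z_{α} + z_β) / d)².
z_{α} + z_β = 2.326 + 0.842 = 3.168.
n = (3.168 / 0.60)² = 5.280² = 27.88.
Round up.

n = 28 pairs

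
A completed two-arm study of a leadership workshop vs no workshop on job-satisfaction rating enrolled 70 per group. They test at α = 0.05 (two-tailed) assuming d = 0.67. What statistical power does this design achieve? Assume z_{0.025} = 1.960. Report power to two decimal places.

For two equal groups, power = Φ(d·√(n/2) − z_{α/2}).
d·√(n/2) = 0.67 × √(70/2) = 0.67 × 5.916 = 3.964.
z_β = 3.964 − 1.960 = 2.004.
Power = Φ(2.004) = 0.977.

power ≈ 0.98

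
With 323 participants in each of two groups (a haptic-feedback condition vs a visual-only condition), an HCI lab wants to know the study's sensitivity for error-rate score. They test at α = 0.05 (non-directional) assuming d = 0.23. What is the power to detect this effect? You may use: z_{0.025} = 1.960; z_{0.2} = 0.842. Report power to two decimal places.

For two equal groups, power = Φ(d·√(n/2) − z_{α/2}).
d·√(n/2) = 0.23 × √(323/2) = 0.23 × 12.708 = 2.923.
z_β = 2.923 − 1.960 = 0.963.
Power = Φ(0.963) = 0.832.

power ≈ 0.83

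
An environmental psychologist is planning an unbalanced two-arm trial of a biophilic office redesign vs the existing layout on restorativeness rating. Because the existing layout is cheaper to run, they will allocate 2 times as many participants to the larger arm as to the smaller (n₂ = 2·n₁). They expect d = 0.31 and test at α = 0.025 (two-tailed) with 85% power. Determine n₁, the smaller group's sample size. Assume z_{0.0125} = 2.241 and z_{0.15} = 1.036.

With allocation ratio k = n₂/n₁ = 2, Var(x̄₁−x̄₂) = σ²(1/n₁ + 1/(k·n₁)) = σ²·(k+1)/(k·n₁).
So n₁ = (1 + 1/k)·((z_{α/2} + z_β)/d)² = 1.500 × (3.277/0.31)².
n₁ = 1.500 × 111.75 = 167.6.
Round up: n₁ = 168, giving n₂ = 2 × 168 = 336.

n₁ = 168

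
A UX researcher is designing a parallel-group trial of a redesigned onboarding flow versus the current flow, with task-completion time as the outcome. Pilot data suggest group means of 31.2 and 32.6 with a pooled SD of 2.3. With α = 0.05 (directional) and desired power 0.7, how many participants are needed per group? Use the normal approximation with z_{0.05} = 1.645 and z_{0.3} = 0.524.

n = 26 per group

Cohen's d = |M₁ − M₂| / SD_pooled = |31.2 − 32.6| / 2.3 = 1.4 / 2.3 = 0.609.
For two independent groups with equal n: n = 2·((z_{α} + z_β) / d)².
z_{α} + z_β = 1.645 + 0.524 = 2.169.
n = 2 × (2.169 / 0.609)² = 2 × 3.562² = 2 × 12.68 = 25.4.
Round up to the next whole participant.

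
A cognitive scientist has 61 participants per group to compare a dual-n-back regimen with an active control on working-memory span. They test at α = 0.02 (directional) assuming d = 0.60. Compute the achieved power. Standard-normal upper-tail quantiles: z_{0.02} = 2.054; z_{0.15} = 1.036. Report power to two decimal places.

power ≈ 0.90

For two equal groups, power = Φ(d·√(n/2) − z_{α}).
d·√(n/2) = 0.60 × √(61/2) = 0.60 × 5.523 = 3.314.
z_β = 3.314 − 2.054 = 1.260.
Power = Φ(1.260) = 0.896.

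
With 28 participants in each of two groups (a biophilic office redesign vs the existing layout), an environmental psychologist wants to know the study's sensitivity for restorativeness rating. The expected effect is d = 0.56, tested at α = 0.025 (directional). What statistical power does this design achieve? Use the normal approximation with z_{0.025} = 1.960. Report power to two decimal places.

For two equal groups, power = Φ(d·√(n/2) − z_{α}).
d·√(n/2) = 0.56 × √(28/2) = 0.56 × 3.742 = 2.095.
z_β = 2.095 − 1.960 = 0.135.
Power = Φ(0.135) = 0.554.

power ≈ 0.55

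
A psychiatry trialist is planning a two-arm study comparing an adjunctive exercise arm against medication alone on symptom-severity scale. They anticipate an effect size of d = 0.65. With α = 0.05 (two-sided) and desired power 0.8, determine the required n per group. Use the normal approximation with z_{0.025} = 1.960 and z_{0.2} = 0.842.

n = 38 per group

For two independent groups with equal n: n = 2·((z_{α/2} + z_β) / d)².
z_{α/2} + z_β = 1.960 + 0.842 = 2.802.
n = 2 × (2.802 / 0.65)² = 2 × 4.311² = 2 × 18.58 = 37.2.
Round up to the next whole participant.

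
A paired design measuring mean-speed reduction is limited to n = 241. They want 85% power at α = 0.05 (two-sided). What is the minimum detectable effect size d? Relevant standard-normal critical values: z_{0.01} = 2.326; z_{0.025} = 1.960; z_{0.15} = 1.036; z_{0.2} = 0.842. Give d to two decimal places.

d_min ≈ 0.19

For a single sample (or paired design) of n = 241: d_min = (z_{α/2} + z_β)/√n.
z-sum = 1.960 + 1.036 = 2.996.
d_min = 2.996 / √241 = 2.996 / 15.524 = 0.193.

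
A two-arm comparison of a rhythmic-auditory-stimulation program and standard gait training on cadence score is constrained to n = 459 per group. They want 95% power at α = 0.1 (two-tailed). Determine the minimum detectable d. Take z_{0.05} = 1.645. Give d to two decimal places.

For two independent groups of n = 459 each: d_min = (z_{α/2} + z_β)·√(2/n).
z-sum = 1.645 + 1.645 = 3.290.
d_min = 3.290 × √(2/459) = 3.290 × 0.0660 = 0.217.

d_min ≈ 0.22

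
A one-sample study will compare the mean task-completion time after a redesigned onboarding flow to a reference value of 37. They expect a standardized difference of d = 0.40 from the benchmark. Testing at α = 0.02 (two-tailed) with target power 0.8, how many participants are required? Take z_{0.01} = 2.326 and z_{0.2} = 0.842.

n = 63

For a one-sample test: n = ((z_{α/2} + z_β) / d)².
z_{α/2} + z_β = 2.326 + 0.842 = 3.168.
n = (3.168 / 0.40)² = 7.920² = 62.73.
Round up.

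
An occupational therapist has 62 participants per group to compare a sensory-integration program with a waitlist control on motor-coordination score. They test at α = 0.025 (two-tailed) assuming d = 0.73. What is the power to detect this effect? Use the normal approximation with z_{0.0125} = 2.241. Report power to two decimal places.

For two equal groups, power = Φ(d·√(n/2) − z_{α/2}).
d·√(n/2) = 0.73 × √(62/2) = 0.73 × 5.568 = 4.064.
z_β = 4.064 − 2.241 = 1.823.
Power = Φ(1.823) = 0.966.

power ≈ 0.97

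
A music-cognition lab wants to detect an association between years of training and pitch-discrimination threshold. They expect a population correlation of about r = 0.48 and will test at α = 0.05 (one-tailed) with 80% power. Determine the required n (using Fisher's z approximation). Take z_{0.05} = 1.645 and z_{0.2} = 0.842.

Fisher's z: C = ½·ln((1+r)/(1−r)) = ½·ln(2.8462) = 0.5230.
n = ((z_{α} + z_β)/C)² + 3.
(1.645 + 0.842) / 0.5230 = 2.487 / 0.5230 = 4.755.
n = 4.755² + 3 = 22.61 + 3 = 25.6.
Round up.

n = 26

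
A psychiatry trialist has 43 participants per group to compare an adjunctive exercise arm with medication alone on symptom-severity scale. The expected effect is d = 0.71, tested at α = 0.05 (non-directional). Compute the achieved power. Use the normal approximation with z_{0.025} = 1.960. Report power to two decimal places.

power ≈ 0.91

For two equal groups, power = Φ(d·√(n/2) − z_{α/2}).
d·√(n/2) = 0.71 × √(43/2) = 0.71 × 4.637 = 3.292.
z_β = 3.292 − 1.960 = 1.332.
Power = Φ(1.332) = 0.909.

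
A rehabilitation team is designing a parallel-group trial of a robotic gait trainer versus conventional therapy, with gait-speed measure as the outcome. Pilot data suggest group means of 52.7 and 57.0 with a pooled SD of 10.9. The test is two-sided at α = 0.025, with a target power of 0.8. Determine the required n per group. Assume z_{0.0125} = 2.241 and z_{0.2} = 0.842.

Cohen's d = |M₁ − M₂| / SD_pooled = |52.7 − 57.0| / 10.9 = 4.3 / 10.9 = 0.394.
For two independent groups with equal n: n = 2·((z_{α/2} + z_β) / d)².
z_{α/2} + z_β = 2.241 + 0.842 = 3.083.
n = 2 × (3.083 / 0.394)² = 2 × 7.825² = 2 × 61.23 = 122.5.
Round up to the next whole participant.

n = 123 per group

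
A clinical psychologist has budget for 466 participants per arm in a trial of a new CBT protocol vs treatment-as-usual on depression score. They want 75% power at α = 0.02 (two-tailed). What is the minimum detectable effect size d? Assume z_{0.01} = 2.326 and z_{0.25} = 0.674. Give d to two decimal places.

d_min ≈ 0.20

For two independent groups of n = 466 each: d_min = (z_{α/2} + z_β)·√(2/n).
z-sum = 2.326 + 0.674 = 3.000.
d_min = 3.000 × √(2/466) = 3.000 × 0.0655 = 0.197.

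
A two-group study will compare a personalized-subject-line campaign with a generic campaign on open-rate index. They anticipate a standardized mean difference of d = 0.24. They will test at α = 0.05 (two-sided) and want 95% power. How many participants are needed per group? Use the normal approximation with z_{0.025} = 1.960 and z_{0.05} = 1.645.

For two independent groups with equal n: n = 2·((z_{α/2} + z_β) / d)².
z_{α/2} + z_β = 1.960 + 1.645 = 3.605.
n = 2 × (3.605 / 0.24)² = 2 × 15.021² = 2 × 225.63 = 451.3.
Round up to the next whole participant.

n = 452 per group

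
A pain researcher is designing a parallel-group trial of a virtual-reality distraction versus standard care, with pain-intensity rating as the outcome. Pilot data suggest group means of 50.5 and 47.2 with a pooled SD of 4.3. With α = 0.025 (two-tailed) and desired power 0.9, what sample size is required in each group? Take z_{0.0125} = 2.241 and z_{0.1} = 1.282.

n = 43 per group

Cohen's d = |M₁ − M₂| / SD_pooled = |50.5 − 47.2| / 4.3 = 3.3 / 4.3 = 0.767.
For two independent groups with equal n: n = 2·((z_{α/2} + z_β) / d)².
z_{α/2} + z_β = 2.241 + 1.282 = 3.523.
n = 2 × (3.523 / 0.767)² = 2 × 4.593² = 2 × 21.10 = 42.2.
Round up to the next whole participant.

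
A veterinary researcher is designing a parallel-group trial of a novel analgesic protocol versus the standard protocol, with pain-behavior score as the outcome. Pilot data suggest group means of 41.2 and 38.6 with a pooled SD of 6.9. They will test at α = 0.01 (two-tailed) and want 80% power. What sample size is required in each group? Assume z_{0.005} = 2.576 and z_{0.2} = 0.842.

n = 165 per group

Cohen's d = |M₁ − M₂| / SD_pooled = |41.2 − 38.6| / 6.9 = 2.6 / 6.9 = 0.377.
For two independent groups with equal n: n = 2·((z_{α/2} + z_β) / d)².
z_{α/2} + z_β = 2.576 + 0.842 = 3.418.
n = 2 × (3.418 / 0.377)² = 2 × 9.066² = 2 × 82.20 = 164.4.
Round up to the next whole participant.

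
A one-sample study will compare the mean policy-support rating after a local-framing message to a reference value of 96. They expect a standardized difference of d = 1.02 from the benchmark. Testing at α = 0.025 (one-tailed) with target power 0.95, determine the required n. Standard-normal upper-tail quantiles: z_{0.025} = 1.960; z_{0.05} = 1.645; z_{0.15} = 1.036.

n = 13

For a one-sample test: n = ((z_{α} + z_β) / d)².
z_{α} + z_β = 1.960 + 1.645 = 3.605.
n = (3.605 / 1.02)² = 3.534² = 12.49.
Round up.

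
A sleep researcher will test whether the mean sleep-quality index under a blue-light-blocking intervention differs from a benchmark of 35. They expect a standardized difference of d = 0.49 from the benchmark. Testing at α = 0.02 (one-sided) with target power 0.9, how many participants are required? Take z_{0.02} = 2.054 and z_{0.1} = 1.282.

n = 47

For a one-sample test: n = ((z_{α} + z_β) / d)².
z_{α} + z_β = 2.054 + 1.282 = 3.336.
n = (3.336 / 0.49)² = 6.808² = 46.35.
Round up.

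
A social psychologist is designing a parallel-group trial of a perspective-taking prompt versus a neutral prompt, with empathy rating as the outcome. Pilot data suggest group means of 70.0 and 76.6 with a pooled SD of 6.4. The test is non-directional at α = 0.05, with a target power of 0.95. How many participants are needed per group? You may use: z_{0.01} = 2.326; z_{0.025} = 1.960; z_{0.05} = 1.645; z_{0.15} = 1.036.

Cohen's d = |M₁ − M₂| / SD_pooled = |70.0 − 76.6| / 6.4 = 6.6 / 6.4 = 1.031.
For two independent groups with equal n: n = 2·((z_{α/2} + z_β) / d)².
z_{α/2} + z_β = 1.960 + 1.645 = 3.605.
n = 2 × (3.605 / 1.031)² = 2 × 3.497² = 2 × 12.23 = 24.5.
Round up to the next whole participant.

n = 25 per group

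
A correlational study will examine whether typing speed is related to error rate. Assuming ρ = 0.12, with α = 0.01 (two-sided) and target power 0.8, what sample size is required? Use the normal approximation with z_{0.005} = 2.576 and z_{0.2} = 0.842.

n = 807

Fisher's z: C = ½·ln((1+r)/(1−r)) = ½·ln(1.2727) = 0.1206.
n = ((z_{α/2} + z_β)/C)² + 3.
(2.576 + 0.842) / 0.1206 = 3.418 / 0.1206 = 28.342.
n = 28.342² + 3 = 803.25 + 3 = 806.2.
Round up.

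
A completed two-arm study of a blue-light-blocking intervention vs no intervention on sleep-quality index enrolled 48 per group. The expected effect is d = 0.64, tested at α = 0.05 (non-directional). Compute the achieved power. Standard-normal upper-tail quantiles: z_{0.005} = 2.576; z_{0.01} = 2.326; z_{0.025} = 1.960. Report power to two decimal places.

power ≈ 0.88

For two equal groups, power = Φ(d·√(n/2) − z_{α/2}).
d·√(n/2) = 0.64 × √(48/2) = 0.64 × 4.899 = 3.135.
z_β = 3.135 − 1.960 = 1.175.
Power = Φ(1.175) = 0.880.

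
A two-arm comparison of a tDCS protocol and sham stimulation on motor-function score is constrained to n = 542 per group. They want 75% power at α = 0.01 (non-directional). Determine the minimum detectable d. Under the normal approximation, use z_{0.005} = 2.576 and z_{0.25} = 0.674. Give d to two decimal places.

d_min ≈ 0.20

For two independent groups of n = 542 each: d_min = (z_{α/2} + z_β)·√(2/n).
z-sum = 2.576 + 0.674 = 3.250.
d_min = 3.250 × √(2/542) = 3.250 × 0.0607 = 0.197.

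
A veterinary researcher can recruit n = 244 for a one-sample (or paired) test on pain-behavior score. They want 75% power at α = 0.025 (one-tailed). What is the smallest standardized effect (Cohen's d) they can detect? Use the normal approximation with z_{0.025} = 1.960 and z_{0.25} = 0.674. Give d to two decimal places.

d_min ≈ 0.17

For a single sample (or paired design) of n = 244: d_min = (z_{α} + z_β)/√n.
z-sum = 1.960 + 0.674 = 2.634.
d_min = 2.634 / √244 = 2.634 / 15.620 = 0.169.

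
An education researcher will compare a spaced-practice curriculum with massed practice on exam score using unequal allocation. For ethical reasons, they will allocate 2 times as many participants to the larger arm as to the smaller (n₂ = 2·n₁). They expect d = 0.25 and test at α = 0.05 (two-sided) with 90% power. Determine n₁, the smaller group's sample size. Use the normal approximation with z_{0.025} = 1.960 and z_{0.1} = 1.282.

With allocation ratio k = n₂/n₁ = 2, Var(x̄₁−x̄₂) = σ²(1/n₁ + 1/(k·n₁)) = σ²·(k+1)/(k·n₁).
So n₁ = (1 + 1/k)·((z_{α/2} + z_β)/d)² = 1.500 × (3.242/0.25)².
n₁ = 1.500 × 168.17 = 252.3.
Round up: n₁ = 253, giving n₂ = 2 × 253 = 506.

n₁ = 253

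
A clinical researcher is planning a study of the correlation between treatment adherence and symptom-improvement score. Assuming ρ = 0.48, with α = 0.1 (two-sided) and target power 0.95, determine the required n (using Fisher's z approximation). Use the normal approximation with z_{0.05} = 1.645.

Fisher's z: C = ½·ln((1+r)/(1−r)) = ½·ln(2.8462) = 0.5230.
n = ((z_{α/2} + z_β)/C)² + 3.
(1.645 + 1.645) / 0.5230 = 3.290 / 0.5230 = 6.291.
n = 6.291² + 3 = 39.57 + 3 = 42.6.
Round up.

n = 43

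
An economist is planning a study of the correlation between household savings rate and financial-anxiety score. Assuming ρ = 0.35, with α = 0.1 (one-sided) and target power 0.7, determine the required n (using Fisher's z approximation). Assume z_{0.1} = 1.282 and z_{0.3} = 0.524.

Fisher's z: C = ½·ln((1+r)/(1−r)) = ½·ln(2.0769) = 0.3654.
n = ((z_{α} + z_β)/C)² + 3.
(1.282 + 0.524) / 0.3654 = 1.806 / 0.3654 = 4.943.
n = 4.943² + 3 = 24.43 + 3 = 27.4.
Round up.

n = 28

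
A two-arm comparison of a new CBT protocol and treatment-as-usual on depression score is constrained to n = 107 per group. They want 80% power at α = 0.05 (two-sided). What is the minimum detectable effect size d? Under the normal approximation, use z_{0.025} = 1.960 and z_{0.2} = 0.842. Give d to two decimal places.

d_min ≈ 0.38

For two independent groups of n = 107 each: d_min = (z_{α/2} + z_β)·√(2/n).
z-sum = 1.960 + 0.842 = 2.802.
d_min = 2.802 × √(2/107) = 2.802 × 0.1367 = 0.383.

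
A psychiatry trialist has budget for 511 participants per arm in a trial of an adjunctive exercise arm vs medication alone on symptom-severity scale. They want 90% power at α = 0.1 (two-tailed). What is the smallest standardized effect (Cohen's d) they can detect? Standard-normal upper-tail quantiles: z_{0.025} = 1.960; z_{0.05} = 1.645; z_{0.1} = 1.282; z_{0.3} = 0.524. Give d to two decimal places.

d_min ≈ 0.18

For two independent groups of n = 511 each: d_min = (z_{α/2} + z_β)·√(2/n).
z-sum = 1.645 + 1.282 = 2.927.
d_min = 2.927 × √(2/511) = 2.927 × 0.0626 = 0.183.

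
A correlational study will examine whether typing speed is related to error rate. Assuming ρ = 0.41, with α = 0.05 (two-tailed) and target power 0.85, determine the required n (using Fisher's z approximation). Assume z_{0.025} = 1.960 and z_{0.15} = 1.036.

Fisher's z: C = ½·ln((1+r)/(1−r)) = ½·ln(2.3898) = 0.4356.
n = ((z_{α/2} + z_β)/C)² + 3.
(1.960 + 1.036) / 0.4356 = 2.996 / 0.4356 = 6.878.
n = 6.878² + 3 = 47.31 + 3 = 50.3.
Round up.

n = 51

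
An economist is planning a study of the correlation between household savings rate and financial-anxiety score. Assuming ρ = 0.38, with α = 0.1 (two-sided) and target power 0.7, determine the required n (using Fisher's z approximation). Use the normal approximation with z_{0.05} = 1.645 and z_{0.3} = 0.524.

Fisher's z: C = ½·ln((1+r)/(1−r)) = ½·ln(2.2258) = 0.4001.
n = ((z_{α/2} + z_β)/C)² + 3.
(1.645 + 0.524) / 0.4001 = 2.169 / 0.4001 = 5.421.
n = 5.421² + 3 = 29.39 + 3 = 32.4.
Round up.

n = 33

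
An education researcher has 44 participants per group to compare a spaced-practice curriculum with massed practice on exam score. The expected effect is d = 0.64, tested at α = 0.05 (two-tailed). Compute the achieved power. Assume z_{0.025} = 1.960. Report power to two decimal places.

power ≈ 0.85

For two equal groups, power = Φ(d·√(n/2) − z_{α/2}).
d·√(n/2) = 0.64 × √(44/2) = 0.64 × 4.690 = 3.002.
z_β = 3.002 − 1.960 = 1.042.
Power = Φ(1.042) = 0.851.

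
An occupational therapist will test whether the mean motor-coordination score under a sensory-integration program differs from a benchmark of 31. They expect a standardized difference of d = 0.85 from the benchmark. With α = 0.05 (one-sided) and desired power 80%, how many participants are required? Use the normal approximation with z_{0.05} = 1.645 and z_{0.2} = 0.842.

n = 9

For a one-sample test: n = ((z_{α} + z_β) / d)².
z_{α} + z_β = 1.645 + 0.842 = 2.487.
n = (2.487 / 0.85)² = 2.926² = 8.56.
Round up.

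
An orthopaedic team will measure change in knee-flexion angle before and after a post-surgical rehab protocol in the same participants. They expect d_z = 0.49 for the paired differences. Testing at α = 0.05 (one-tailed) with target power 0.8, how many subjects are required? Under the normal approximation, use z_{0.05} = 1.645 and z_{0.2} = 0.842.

For a paired (one-sample on differences) test: n = ((z_{α} + z_β) / d)².
z_{α} + z_β = 1.645 + 0.842 = 2.487.
n = (2.487 / 0.49)² = 5.076² = 25.76.
Round up.

n = 26 pairs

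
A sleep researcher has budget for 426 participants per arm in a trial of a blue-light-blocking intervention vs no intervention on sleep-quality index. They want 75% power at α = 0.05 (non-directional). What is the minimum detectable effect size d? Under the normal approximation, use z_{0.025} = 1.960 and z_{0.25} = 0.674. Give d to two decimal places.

For two independent groups of n = 426 each: d_min = (z_{α/2} + z_β)·√(2/n).
z-sum = 1.960 + 0.674 = 2.634.
d_min = 2.634 × √(2/426) = 2.634 × 0.0685 = 0.180.

d_min ≈ 0.18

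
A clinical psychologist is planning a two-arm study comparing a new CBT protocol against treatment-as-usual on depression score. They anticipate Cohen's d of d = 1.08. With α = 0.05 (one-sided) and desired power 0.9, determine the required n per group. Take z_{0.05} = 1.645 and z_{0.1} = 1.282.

For two independent groups with equal n: n = 2·((z_{α} + z_β) / d)².
z_{α} + z_β = 1.645 + 1.282 = 2.927.
n = 2 × (2.927 / 1.08)² = 2 × 2.710² = 2 × 7.35 = 14.7.
Round up to the next whole participant.

n = 15 per group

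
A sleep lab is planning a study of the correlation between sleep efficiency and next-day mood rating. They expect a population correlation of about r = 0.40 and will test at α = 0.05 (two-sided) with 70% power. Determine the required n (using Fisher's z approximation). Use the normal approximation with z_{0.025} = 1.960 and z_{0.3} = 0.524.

Fisher's z: C = ½·ln((1+r)/(1−r)) = ½·ln(2.3333) = 0.4236.
n = ((z_{α/2} + z_β)/C)² + 3.
(1.960 + 0.524) / 0.4236 = 2.484 / 0.4236 = 5.864.
n = 5.864² + 3 = 34.39 + 3 = 37.4.
Round up.

n = 38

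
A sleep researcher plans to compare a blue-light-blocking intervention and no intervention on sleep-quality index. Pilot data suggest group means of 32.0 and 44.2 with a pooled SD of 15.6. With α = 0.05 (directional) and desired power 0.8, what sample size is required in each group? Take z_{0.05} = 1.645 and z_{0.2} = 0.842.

n = 21 per group

Cohen's d = |M₁ − M₂| / SD_pooled = |32.0 − 44.2| / 15.6 = 12.2 / 15.6 = 0.782.
For two independent groups with equal n: n = 2·((z_{α} + z_β) / d)².
z_{α} + z_β = 1.645 + 0.842 = 2.487.
n = 2 × (2.487 / 0.782)² = 2 × 3.180² = 2 × 10.11 = 20.2.
Round up to the next whole participant.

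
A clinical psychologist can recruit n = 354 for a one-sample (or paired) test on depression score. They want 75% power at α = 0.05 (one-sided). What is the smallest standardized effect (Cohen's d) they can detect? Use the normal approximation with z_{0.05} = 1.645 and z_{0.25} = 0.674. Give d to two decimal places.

d_min ≈ 0.12

For a single sample (or paired design) of n = 354: d_min = (z_{α} + z_β)/√n.
z-sum = 1.645 + 0.674 = 2.319.
d_min = 2.319 / √354 = 2.319 / 18.815 = 0.123.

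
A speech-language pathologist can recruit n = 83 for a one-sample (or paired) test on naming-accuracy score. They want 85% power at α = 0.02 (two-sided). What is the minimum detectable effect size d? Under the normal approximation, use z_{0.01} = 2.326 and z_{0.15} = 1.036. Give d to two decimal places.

For a single sample (or paired design) of n = 83: d_min = (z_{α/2} + z_β)/√n.
z-sum = 2.326 + 1.036 = 3.362.
d_min = 3.362 / √83 = 3.362 / 9.110 = 0.369.

d_min ≈ 0.37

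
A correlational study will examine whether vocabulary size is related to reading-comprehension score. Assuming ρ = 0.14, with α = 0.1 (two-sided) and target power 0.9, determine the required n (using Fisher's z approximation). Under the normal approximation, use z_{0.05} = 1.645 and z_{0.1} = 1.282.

Fisher's z: C = ½·ln((1+r)/(1−r)) = ½·ln(1.3256) = 0.1409.
n = ((z_{α/2} + z_β)/C)² + 3.
(1.645 + 1.282) / 0.1409 = 2.927 / 0.1409 = 20.774.
n = 20.774² + 3 = 431.54 + 3 = 434.5.
Round up.

n = 435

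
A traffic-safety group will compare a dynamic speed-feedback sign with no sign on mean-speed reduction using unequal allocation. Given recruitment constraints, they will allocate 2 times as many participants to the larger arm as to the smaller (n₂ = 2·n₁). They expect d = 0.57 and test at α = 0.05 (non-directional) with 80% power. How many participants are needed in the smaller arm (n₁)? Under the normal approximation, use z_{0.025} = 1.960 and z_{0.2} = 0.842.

With allocation ratio k = n₂/n₁ = 2, Var(x̄₁−x̄₂) = σ²(1/n₁ + 1/(k·n₁)) = σ²·(k+1)/(k·n₁).
So n₁ = (1 + 1/k)·((z_{α/2} + z_β)/d)² = 1.500 × (2.802/0.57)².
n₁ = 1.500 × 24.16 = 36.2.
Round up: n₁ = 37, giving n₂ = 2 × 37 = 74.

n₁ = 37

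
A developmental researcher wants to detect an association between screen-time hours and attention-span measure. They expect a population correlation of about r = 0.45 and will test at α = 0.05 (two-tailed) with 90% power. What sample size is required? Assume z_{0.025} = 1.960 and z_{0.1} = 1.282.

n = 48

Fisher's z: C = ½·ln((1+r)/(1−r)) = ½·ln(2.6364) = 0.4847.
n = ((z_{α/2} + z_β)/C)² + 3.
(1.960 + 1.282) / 0.4847 = 3.242 / 0.4847 = 6.689.
n = 6.689² + 3 = 44.74 + 3 = 47.7.
Round up.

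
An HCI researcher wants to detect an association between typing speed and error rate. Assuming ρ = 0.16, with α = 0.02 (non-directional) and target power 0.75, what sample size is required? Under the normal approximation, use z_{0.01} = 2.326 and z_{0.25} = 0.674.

n = 349

Fisher's z: C = ½·ln((1+r)/(1−r)) = ½·ln(1.3810) = 0.1614.
n = ((z_{α/2} + z_β)/C)² + 3.
(2.326 + 0.674) / 0.1614 = 3.000 / 0.1614 = 18.587.
n = 18.587² + 3 = 345.49 + 3 = 348.5.
Round up.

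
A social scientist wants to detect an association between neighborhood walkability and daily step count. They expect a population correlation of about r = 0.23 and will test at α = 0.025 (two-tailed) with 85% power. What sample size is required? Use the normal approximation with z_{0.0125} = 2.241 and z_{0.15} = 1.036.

Fisher's z: C = ½·ln((1+r)/(1−r)) = ½·ln(1.5974) = 0.2342.
n = ((z_{α/2} + z_β)/C)² + 3.
(2.241 + 1.036) / 0.2342 = 3.277 / 0.2342 = 13.992.
n = 13.992² + 3 = 195.78 + 3 = 198.8.
Round up.

n = 199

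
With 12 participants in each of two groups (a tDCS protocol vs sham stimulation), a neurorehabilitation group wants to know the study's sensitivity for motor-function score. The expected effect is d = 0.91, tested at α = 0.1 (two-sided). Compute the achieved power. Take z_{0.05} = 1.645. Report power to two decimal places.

power ≈ 0.72

For two equal groups, power = Φ(d·√(n/2) − z_{α/2}).
d·√(n/2) = 0.91 × √(12/2) = 0.91 × 2.449 = 2.229.
z_β = 2.229 − 1.645 = 0.584.
Power = Φ(0.584) = 0.720.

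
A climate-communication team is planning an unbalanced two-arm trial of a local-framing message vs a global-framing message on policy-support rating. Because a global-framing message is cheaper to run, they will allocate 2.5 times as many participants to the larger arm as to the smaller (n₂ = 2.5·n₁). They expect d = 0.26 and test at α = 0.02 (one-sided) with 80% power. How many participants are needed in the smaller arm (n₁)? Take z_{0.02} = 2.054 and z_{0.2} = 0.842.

With allocation ratio k = n₂/n₁ = 2.5, Var(x̄₁−x̄₂) = σ²(1/n₁ + 1/(k·n₁)) = σ²·(k+1)/(k·n₁).
So n₁ = (1 + 1/k)·((z_{α} + z_β)/d)² = 1.400 × (2.896/0.26)².
n₁ = 1.400 × 124.07 = 173.7.
Round up: n₁ = 174, giving n₂ = 2.5 × 174 = 435.

n₁ = 174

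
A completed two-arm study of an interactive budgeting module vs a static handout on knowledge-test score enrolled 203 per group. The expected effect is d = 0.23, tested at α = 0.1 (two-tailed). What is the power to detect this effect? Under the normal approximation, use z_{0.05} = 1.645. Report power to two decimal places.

power ≈ 0.75

For two equal groups, power = Φ(d·√(n/2) − z_{α/2}).
d·√(n/2) = 0.23 × √(203/2) = 0.23 × 10.075 = 2.317.
z_β = 2.317 − 1.645 = 0.672.
Power = Φ(0.672) = 0.749.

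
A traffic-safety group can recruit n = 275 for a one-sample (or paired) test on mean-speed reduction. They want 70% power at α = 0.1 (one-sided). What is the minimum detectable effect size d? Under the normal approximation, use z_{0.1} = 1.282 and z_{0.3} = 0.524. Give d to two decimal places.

For a single sample (or paired design) of n = 275: d_min = (z_{α} + z_β)/√n.
z-sum = 1.282 + 0.524 = 1.806.
d_min = 1.806 / √275 = 1.806 / 16.583 = 0.109.

d_min ≈ 0.11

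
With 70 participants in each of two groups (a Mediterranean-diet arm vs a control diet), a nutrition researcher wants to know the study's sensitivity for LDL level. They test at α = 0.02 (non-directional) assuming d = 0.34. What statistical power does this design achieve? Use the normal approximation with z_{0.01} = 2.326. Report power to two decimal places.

For two equal groups, power = Φ(d·√(n/2) − z_{α/2}).
d·√(n/2) = 0.34 × √(70/2) = 0.34 × 5.916 = 2.011.
z_β = 2.011 − 2.326 = -0.315.
Power = Φ(-0.315) = 0.377.

power ≈ 0.38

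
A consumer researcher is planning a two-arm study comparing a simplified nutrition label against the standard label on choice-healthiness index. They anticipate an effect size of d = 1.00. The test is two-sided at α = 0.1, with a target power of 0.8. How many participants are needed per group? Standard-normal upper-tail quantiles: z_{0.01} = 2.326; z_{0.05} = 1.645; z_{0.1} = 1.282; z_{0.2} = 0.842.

For two independent groups with equal n: n = 2·((z_{α/2} + z_β) / d)².
z_{α/2} + z_β = 1.645 + 0.842 = 2.487.
n = 2 × (2.487 / 1.00)² = 2 × 2.487² = 2 × 6.19 = 12.4.
Round up to the next whole participant.

n = 13 per group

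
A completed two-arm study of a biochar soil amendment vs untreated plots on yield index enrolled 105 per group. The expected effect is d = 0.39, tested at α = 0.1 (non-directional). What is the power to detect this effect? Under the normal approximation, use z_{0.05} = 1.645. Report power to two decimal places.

power ≈ 0.88

For two equal groups, power = Φ(d·√(n/2) − z_{α/2}).
d·√(n/2) = 0.39 × √(105/2) = 0.39 × 7.246 = 2.826.
z_β = 2.826 − 1.645 = 1.181.
Power = Φ(1.181) = 0.881.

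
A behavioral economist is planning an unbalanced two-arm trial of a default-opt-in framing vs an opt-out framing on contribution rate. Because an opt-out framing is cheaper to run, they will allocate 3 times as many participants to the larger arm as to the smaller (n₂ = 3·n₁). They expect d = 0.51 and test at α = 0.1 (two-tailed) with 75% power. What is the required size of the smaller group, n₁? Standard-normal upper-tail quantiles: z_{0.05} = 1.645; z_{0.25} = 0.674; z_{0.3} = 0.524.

With allocation ratio k = n₂/n₁ = 3, Var(x̄₁−x̄₂) = σ²(1/n₁ + 1/(k·n₁)) = σ²·(k+1)/(k·n₁).
So n₁ = (1 + 1/k)·((z_{α/2} + z_β)/d)² = 1.333 × (2.319/0.51)².
n₁ = 1.333 × 20.68 = 27.6.
Round up: n₁ = 28, giving n₂ = 3 × 28 = 84.

n₁ = 28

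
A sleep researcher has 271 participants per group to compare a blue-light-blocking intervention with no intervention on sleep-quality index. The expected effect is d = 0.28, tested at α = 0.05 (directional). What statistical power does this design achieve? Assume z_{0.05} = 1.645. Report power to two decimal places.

For two equal groups, power = Φ(d·√(n/2) − z_{α}).
d·√(n/2) = 0.28 × √(271/2) = 0.28 × 11.640 = 3.259.
z_β = 3.259 − 1.645 = 1.614.
Power = Φ(1.614) = 0.947.

power ≈ 0.95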